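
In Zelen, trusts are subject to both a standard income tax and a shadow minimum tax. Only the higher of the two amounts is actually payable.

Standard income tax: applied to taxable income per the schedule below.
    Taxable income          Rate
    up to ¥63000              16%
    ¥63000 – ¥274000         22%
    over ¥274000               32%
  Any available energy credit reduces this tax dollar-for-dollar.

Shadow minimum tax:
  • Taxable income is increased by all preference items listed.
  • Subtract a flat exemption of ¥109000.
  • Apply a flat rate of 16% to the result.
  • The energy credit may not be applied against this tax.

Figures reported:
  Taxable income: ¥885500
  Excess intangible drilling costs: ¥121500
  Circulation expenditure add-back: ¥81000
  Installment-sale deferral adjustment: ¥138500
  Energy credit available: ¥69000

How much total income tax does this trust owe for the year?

¥183180

Standard income tax:
  ¥63000 × 16% = ¥10080
  ¥211000 × 22% = ¥46420
  ¥611500 × 32% = ¥195680
  → ¥252180
  Less energy credit ¥69000 → ¥183180

Shadow minimum tax:
  Adjusted income: ¥885500 + ¥121500 + ¥81000 + ¥138500 = ¥1226500
  Less exemption ¥109000 → base ¥1117500
  ¥1117500 × 16% = ¥178800

¥183180 > ¥178800, so the standard income tax governs.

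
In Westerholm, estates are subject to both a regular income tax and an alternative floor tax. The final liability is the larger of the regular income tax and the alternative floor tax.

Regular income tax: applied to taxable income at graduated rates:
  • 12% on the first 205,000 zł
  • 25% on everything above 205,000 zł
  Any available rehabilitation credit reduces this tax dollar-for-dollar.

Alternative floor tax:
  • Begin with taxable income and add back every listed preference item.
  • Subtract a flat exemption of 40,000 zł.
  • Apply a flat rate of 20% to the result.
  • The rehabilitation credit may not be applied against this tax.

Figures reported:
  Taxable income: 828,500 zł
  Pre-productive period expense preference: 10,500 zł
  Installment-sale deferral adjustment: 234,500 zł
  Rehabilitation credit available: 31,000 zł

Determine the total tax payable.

Alternative floor tax:
  Adjusted income: 828,500 zł + 10,500 zł + 234,500 zł = 1,073,500 zł
  Less exemption 40,000 zł → base 1,033,500 zł
  1,033,500 zł × 20% = 206,700 zł

Regular income tax:
  205,000 zł × 12% = 24,600 zł
  623,500 zł × 25% = 155,875 zł
  → 180,475 zł
  Less rehabilitation credit 31,000 zł → 149,475 zł

206,700 zł > 149,475 zł, so the alternative floor tax is the binding amount.

206,700 zł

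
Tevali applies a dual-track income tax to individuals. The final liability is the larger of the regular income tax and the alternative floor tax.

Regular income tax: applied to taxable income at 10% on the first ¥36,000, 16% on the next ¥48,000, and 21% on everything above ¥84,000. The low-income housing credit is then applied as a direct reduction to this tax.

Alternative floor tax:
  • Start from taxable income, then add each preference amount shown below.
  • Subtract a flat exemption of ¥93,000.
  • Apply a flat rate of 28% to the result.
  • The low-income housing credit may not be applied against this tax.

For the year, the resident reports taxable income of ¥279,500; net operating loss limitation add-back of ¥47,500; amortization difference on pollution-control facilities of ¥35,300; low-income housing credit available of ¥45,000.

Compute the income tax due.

¥75,404

Regular income tax:
  ¥36,000 × 10% = ¥3,600
  ¥48,000 × 16% = ¥7,680
  ¥195,500 × 21% = ¥41,055
  → ¥52,335
  Less low-income housing credit ¥45,000 → ¥7,335

Alternative floor tax:
  Adjusted income: ¥279,500 + ¥47,500 + ¥35,300 = ¥362,300
  Less exemption ¥93,000 → base ¥269,300
  ¥269,300 × 28% = ¥75,404

¥75,404 > ¥7,335, so the alternative floor tax is the binding amount.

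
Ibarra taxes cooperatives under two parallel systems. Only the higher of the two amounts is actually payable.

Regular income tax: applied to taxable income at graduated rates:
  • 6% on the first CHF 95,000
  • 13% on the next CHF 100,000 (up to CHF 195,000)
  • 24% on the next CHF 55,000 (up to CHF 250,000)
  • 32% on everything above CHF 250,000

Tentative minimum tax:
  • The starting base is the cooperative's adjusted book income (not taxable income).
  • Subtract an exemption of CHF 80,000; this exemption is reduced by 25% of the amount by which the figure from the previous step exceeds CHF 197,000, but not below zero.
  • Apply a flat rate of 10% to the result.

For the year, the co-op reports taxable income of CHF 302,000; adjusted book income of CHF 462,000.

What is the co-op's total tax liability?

CHF 48,540

Tentative minimum tax:
  Base (adjusted book income): CHF 462,000
  Exemption: CHF 80,000 − 25% × (CHF 462,000 − CHF 197,000) = CHF 80,000 − CHF 66,250 = CHF 13,750
  Base: CHF 462,000 − CHF 13,750 = CHF 448,250
  CHF 448,250 × 10% = CHF 44,825

Regular income tax:
  CHF 95,000 × 6% = CHF 5,700
  CHF 100,000 × 13% = CHF 13,000
  CHF 55,000 × 24% = CHF 13,200
  CHF 52,000 × 32% = CHF 16,640
  → CHF 48,540

CHF 48,540 > CHF 44,825, so the regular income tax governs.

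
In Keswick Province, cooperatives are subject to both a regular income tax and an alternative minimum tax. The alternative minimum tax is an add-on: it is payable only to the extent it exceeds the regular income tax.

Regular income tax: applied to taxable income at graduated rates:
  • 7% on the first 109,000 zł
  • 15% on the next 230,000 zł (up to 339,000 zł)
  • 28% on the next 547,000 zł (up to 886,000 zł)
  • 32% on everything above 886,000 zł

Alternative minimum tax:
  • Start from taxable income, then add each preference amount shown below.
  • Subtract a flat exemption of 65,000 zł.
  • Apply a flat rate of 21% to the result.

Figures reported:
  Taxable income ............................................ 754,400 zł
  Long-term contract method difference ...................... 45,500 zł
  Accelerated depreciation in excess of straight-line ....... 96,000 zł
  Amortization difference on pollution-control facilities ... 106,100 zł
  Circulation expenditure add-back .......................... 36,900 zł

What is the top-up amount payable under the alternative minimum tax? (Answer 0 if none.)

Alternative minimum tax:
  Adjusted income: 754,400 zł + 45,500 zł + 96,000 zł + 106,100 zł + 36,900 zł = 1,038,900 zł
  Less exemption 65,000 zł → base 973,900 zł
  973,900 zł × 21% = 204,519 zł

Regular income tax:
  109,000 zł × 7% = 7,630 zł
  230,000 zł × 15% = 34,500 zł
  415,400 zł × 28% = 116,312 zł
  → 158,442 zł

Excess of alternative minimum tax over regular income tax: 204,519 zł − 158,442 zł = 46,077 zł.

46,077 zł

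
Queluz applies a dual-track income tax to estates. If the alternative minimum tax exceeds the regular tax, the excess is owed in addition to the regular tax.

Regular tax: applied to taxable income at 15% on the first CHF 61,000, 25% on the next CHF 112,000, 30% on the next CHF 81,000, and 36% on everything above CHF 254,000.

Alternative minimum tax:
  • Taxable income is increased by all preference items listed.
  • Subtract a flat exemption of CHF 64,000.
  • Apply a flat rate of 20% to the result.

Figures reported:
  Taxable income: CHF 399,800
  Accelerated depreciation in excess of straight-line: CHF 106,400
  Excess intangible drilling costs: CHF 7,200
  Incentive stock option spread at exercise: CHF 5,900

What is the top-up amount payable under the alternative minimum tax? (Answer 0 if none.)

Regular tax:
  CHF 61,000 × 15% = CHF 9,150
  CHF 112,000 × 25% = CHF 28,000
  CHF 81,000 × 30% = CHF 24,300
  CHF 145,800 × 36% = CHF 52,488
  → CHF 113,938

Alternative minimum tax:
  Adjusted income: CHF 399,800 + CHF 106,400 + CHF 7,200 + CHF 5,900 = CHF 519,300
  Less exemption CHF 64,000 → base CHF 455,300
  CHF 455,300 × 20% = CHF 91,060

CHF 91,060 ≤ CHF 113,938, so no add-on is due.

CHF 0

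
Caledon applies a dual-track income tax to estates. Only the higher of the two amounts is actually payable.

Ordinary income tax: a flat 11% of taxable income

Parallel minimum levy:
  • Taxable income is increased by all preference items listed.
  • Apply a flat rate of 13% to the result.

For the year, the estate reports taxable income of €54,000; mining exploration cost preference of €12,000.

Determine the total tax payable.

€8,580

Parallel minimum levy:
  Adjusted income: €54,000 + €12,000 = €66,000
  €66,000 × 13% = €8,580

Ordinary income tax:
  €54,000 × 11% = €5,940

€8,580 > €5,940, so the parallel minimum levy is the binding amount.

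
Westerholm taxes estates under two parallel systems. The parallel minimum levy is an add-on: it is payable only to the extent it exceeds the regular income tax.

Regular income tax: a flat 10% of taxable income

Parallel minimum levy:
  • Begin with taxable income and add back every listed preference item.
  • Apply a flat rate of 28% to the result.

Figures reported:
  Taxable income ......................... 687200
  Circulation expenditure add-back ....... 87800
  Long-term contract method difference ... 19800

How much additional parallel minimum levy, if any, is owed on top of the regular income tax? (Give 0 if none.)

153824

Regular income tax:
  687200 × 10% = 68720

Parallel minimum levy:
  Adjusted income: 687200 + 87800 + 19800 = 794800
  794800 × 28% = 222544

Excess of parallel minimum levy over regular income tax: 222544 − 68720 = 153824.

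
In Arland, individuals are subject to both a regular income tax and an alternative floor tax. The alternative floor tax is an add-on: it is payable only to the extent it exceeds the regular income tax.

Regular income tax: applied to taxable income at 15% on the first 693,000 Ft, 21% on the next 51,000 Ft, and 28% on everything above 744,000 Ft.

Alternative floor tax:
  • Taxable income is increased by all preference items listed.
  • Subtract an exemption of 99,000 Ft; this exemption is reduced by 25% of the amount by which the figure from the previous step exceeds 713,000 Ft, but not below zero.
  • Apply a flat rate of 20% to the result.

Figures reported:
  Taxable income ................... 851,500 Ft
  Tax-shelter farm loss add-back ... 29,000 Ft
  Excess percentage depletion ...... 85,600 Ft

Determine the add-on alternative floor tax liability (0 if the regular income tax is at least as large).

Regular income tax:
  693,000 Ft × 15% = 103,950 Ft
  51,000 Ft × 21% = 10,710 Ft
  107,500 Ft × 28% = 30,100 Ft
  → 144,760 Ft

Alternative floor tax:
  Adjusted income: 851,500 Ft + 29,000 Ft + 85,600 Ft = 966,100 Ft
  Exemption: 99,000 Ft − 25% × (966,100 Ft − 713,000 Ft) = 99,000 Ft − 63,275 Ft = 35,725 Ft
  Base: 966,100 Ft − 35,725 Ft = 930,375 Ft
  930,375 Ft × 20% = 186,075 Ft

Excess of alternative floor tax over regular income tax: 186,075 Ft − 144,760 Ft = 41,315 Ft.

41,315 Ft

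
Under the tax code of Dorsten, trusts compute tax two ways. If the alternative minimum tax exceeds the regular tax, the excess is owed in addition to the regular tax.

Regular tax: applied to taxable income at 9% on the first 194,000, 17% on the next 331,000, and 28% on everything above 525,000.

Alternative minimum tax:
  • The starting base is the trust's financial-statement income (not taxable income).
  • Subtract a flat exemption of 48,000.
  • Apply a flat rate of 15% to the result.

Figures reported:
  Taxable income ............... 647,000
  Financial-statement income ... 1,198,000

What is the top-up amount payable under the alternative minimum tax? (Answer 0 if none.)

Alternative minimum tax:
  Base (financial-statement income): 1,198,000
  Less exemption 48,000 → base 1,150,000
  1,150,000 × 15% = 172,500

Regular tax:
  194,000 × 9% = 17,460
  331,000 × 17% = 56,270
  122,000 × 28% = 34,160
  → 107,890

Excess of alternative minimum tax over regular tax: 172,500 − 107,890 = 64,610.

64,610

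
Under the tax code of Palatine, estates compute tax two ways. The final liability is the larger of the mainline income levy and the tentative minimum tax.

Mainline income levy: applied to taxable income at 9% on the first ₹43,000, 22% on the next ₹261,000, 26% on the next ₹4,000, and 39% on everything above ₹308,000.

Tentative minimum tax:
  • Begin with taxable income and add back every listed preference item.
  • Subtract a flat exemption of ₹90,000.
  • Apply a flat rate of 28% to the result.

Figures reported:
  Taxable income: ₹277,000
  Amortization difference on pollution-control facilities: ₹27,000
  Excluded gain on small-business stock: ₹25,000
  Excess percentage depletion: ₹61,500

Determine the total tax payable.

₹84,140

Tentative minimum tax:
  Adjusted income: ₹277,000 + ₹27,000 + ₹25,000 + ₹61,500 = ₹390,500
  Less exemption ₹90,000 → base ₹300,500
  ₹300,500 × 28% = ₹84,140

Mainline income levy:
  ₹43,000 × 9% = ₹3,870
  ₹234,000 × 22% = ₹51,480
  → ₹55,350

₹84,140 > ₹55,350, so the tentative minimum tax is the binding amount.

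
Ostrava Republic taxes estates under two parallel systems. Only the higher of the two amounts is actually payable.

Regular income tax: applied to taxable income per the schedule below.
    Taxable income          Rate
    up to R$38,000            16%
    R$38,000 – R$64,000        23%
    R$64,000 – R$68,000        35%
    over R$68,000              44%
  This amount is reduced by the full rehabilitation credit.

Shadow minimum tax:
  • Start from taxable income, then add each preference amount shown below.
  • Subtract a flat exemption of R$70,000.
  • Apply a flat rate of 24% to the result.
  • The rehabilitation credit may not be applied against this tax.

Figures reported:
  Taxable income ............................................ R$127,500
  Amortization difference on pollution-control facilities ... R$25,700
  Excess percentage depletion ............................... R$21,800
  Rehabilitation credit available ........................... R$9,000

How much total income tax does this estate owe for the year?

Regular income tax:
  R$38,000 × 16% = R$6,080
  R$26,000 × 23% = R$5,980
  R$4,000 × 35% = R$1,400
  R$59,500 × 44% = R$26,180
  → R$39,640
  Less rehabilitation credit R$9,000 → R$30,640

Shadow minimum tax:
  Adjusted income: R$127,500 + R$25,700 + R$21,800 = R$175,000
  Less exemption R$70,000 → base R$105,000
  R$105,000 × 24% = R$25,200

R$30,640 > R$25,200, so the regular income tax governs.

R$30,640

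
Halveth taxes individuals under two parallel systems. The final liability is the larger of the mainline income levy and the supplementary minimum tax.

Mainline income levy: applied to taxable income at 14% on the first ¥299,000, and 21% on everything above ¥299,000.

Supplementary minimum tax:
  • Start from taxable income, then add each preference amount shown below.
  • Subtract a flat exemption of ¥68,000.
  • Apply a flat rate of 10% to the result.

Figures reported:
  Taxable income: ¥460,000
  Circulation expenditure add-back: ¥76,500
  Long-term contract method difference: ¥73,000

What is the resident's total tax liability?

¥75,670

Mainline income levy:
  ¥299,000 × 14% = ¥41,860
  ¥161,000 × 21% = ¥33,810
  → ¥75,670

Supplementary minimum tax:
  Adjusted income: ¥460,000 + ¥76,500 + ¥73,000 = ¥609,500
  Less exemption ¥68,000 → base ¥541,500
  ¥541,500 × 10% = ¥54,150

¥75,670 > ¥54,150, so the mainline income levy governs.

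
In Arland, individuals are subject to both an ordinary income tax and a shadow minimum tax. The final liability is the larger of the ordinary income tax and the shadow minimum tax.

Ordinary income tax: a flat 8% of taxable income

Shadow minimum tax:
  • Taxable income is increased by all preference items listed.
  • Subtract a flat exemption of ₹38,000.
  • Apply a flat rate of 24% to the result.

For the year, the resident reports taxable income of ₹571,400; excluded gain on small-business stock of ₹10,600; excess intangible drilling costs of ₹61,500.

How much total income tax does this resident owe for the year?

₹145,320

Shadow minimum tax:
  Adjusted income: ₹571,400 + ₹10,600 + ₹61,500 = ₹643,500
  Less exemption ₹38,000 → base ₹605,500
  ₹605,500 × 24% = ₹145,320

Ordinary income tax:
  ₹571,400 × 8% = ₹45,712

₹145,320 > ₹45,712, so the shadow minimum tax is the binding amount.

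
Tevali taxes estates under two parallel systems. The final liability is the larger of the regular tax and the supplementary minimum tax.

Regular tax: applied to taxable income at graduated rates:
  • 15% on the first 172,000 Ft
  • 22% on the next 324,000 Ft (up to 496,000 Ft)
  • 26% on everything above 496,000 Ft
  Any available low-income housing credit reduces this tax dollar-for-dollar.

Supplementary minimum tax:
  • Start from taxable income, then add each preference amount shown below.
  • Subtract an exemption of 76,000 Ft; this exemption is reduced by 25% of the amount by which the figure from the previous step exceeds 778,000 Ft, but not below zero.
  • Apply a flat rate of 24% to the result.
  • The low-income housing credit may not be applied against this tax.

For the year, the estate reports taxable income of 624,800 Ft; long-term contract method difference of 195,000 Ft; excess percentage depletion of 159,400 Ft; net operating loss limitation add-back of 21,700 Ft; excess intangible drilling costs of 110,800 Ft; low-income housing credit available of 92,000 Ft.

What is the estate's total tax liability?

Regular tax:
  172,000 Ft × 15% = 25,800 Ft
  324,000 Ft × 22% = 71,280 Ft
  128,800 Ft × 26% = 33,488 Ft
  → 130,568 Ft
  Less low-income housing credit 92,000 Ft → 38,568 Ft

Supplementary minimum tax:
  Adjusted income: 624,800 Ft + 195,000 Ft + 159,400 Ft + 21,700 Ft + 110,800 Ft = 1,111,700 Ft
  Exemption: 25% × (1,111,700 Ft − 778,000 Ft) = 83,425 Ft ≥ 76,000 Ft, so the exemption is fully phased out
  Base: 1,111,700 Ft − 0 Ft = 1,111,700 Ft
  1,111,700 Ft × 24% = 266,808 Ft

266,808 Ft > 38,568 Ft, so the supplementary minimum tax is the binding amount.

266,808 Ft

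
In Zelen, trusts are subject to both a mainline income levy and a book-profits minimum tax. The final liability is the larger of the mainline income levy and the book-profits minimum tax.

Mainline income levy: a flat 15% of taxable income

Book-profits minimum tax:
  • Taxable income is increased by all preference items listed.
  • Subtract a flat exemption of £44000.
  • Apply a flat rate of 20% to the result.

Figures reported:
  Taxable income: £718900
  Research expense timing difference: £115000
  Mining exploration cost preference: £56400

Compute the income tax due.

£169260

Book-profits minimum tax:
  Adjusted income: £718900 + £115000 + £56400 = £890300
  Less exemption £44000 → base £846300
  £846300 × 20% = £169260

Mainline income levy:
  £718900 × 15% = £107835

£169260 > £107835, so the book-profits minimum tax is the binding amount.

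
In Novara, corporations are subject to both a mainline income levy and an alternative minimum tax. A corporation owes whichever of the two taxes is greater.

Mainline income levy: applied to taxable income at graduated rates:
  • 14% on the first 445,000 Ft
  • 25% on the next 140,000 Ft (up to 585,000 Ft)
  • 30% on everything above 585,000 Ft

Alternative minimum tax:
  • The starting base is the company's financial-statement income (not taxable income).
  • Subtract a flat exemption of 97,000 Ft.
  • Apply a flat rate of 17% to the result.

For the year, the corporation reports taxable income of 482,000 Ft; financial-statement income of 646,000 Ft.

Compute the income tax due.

93,330 Ft

Mainline income levy:
  445,000 Ft × 14% = 62,300 Ft
  37,000 Ft × 25% = 9,250 Ft
  → 71,550 Ft

Alternative minimum tax:
  Base (financial-statement income): 646,000 Ft
  Less exemption 97,000 Ft → base 549,000 Ft
  549,000 Ft × 17% = 93,330 Ft

93,330 Ft > 71,550 Ft, so the alternative minimum tax is the binding amount.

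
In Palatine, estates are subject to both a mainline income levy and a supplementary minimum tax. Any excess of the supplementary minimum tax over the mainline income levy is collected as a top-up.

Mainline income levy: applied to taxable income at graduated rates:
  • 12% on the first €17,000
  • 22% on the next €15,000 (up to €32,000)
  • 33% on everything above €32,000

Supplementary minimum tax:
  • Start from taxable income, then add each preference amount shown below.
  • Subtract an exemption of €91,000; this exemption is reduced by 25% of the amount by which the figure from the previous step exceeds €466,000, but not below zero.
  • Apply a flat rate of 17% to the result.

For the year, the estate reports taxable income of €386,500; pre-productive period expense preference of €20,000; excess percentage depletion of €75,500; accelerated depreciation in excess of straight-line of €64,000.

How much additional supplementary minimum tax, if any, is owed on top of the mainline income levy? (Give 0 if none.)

Mainline income levy:
  €17,000 × 12% = €2,040
  €15,000 × 22% = €3,300
  €354,500 × 33% = €116,985
  → €122,325

Supplementary minimum tax:
  Adjusted income: €386,500 + €20,000 + €75,500 + €64,000 = €546,000
  Exemption: €91,000 − 25% × (€546,000 − €466,000) = €91,000 − €20,000 = €71,000
  Base: €546,000 − €71,000 = €475,000
  €475,000 × 17% = €80,750

€80,750 ≤ €122,325, so no add-on is due.

€0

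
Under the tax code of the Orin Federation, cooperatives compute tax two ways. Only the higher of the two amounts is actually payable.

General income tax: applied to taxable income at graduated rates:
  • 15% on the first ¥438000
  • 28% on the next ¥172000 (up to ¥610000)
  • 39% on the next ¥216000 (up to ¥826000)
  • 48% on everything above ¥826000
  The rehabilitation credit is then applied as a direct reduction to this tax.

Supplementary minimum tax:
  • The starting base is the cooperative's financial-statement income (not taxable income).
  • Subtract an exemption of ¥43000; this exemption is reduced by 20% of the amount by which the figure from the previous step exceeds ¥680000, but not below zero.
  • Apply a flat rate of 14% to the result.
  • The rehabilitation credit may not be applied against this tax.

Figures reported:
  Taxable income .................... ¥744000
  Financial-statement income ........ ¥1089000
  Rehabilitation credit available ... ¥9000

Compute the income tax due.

¥157120

General income tax:
  ¥438000 × 15% = ¥65700
  ¥172000 × 28% = ¥48160
  ¥134000 × 39% = ¥52260
  → ¥166120
  Less rehabilitation credit ¥9000 → ¥157120

Supplementary minimum tax:
  Base (financial-statement income): ¥1089000
  Exemption: 20% × (¥1089000 − ¥680000) = ¥81800 ≥ ¥43000, so the exemption is fully phased out
  Base: ¥1089000 − ¥0 = ¥1089000
  ¥1089000 × 14% = ¥152460

¥157120 > ¥152460, so the general income tax governs.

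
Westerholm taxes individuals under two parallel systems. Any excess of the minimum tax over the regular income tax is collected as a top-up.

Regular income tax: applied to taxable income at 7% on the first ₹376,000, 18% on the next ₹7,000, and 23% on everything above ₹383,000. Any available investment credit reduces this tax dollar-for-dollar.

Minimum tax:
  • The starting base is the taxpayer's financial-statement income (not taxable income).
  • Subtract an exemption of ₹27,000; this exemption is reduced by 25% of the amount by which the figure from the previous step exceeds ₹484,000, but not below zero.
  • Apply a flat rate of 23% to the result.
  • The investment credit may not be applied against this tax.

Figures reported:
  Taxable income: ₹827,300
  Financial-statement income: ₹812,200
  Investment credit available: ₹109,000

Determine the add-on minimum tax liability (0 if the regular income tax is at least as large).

₹166,037

Regular income tax:
  ₹376,000 × 7% = ₹26,320
  ₹7,000 × 18% = ₹1,260
  ₹444,300 × 23% = ₹102,189
  → ₹129,769
  Less investment credit ₹109,000 → ₹20,769

Minimum tax:
  Base (financial-statement income): ₹812,200
  Exemption: 25% × (₹812,200 − ₹484,000) = ₹82,050 ≥ ₹27,000, so the exemption is fully phased out
  Base: ₹812,200 − ₹0 = ₹812,200
  ₹812,200 × 23% = ₹186,806

Excess of minimum tax over regular income tax: ₹186,806 − ₹20,769 = ₹166,037.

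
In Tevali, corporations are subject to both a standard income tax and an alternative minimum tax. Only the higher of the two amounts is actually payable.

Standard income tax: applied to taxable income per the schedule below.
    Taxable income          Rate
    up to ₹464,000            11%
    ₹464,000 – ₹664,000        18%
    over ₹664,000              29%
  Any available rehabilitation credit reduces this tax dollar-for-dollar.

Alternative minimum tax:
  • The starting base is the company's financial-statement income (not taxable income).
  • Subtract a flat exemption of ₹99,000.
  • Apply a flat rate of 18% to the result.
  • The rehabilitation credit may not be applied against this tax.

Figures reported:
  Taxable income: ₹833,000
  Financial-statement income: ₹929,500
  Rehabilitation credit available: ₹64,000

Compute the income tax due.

₹149,490

Standard income tax:
  ₹464,000 × 11% = ₹51,040
  ₹200,000 × 18% = ₹36,000
  ₹169,000 × 29% = ₹49,010
  → ₹136,050
  Less rehabilitation credit ₹64,000 → ₹72,050

Alternative minimum tax:
  Base (financial-statement income): ₹929,500
  Less exemption ₹99,000 → base ₹830,500
  ₹830,500 × 18% = ₹149,490

₹149,490 > ₹72,050, so the alternative minimum tax is the binding amount.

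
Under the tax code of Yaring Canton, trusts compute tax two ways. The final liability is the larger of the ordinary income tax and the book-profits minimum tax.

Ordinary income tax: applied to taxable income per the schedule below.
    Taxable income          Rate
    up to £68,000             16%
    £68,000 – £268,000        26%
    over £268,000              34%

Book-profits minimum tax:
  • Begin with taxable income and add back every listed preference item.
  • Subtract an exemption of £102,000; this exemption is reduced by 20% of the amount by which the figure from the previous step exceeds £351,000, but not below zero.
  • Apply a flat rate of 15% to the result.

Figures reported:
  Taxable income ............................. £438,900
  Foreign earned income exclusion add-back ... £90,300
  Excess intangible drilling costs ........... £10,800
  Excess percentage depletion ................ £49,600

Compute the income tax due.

£120,986

Book-profits minimum tax:
  Adjusted income: £438,900 + £90,300 + £10,800 + £49,600 = £589,600
  Exemption: £102,000 − 20% × (£589,600 − £351,000) = £102,000 − £47,720 = £54,280
  Base: £589,600 − £54,280 = £535,320
  £535,320 × 15% = £80,298

Ordinary income tax:
  £68,000 × 16% = £10,880
  £200,000 × 26% = £52,000
  £170,900 × 34% = £58,106
  → £120,986

£120,986 > £80,298, so the ordinary income tax governs.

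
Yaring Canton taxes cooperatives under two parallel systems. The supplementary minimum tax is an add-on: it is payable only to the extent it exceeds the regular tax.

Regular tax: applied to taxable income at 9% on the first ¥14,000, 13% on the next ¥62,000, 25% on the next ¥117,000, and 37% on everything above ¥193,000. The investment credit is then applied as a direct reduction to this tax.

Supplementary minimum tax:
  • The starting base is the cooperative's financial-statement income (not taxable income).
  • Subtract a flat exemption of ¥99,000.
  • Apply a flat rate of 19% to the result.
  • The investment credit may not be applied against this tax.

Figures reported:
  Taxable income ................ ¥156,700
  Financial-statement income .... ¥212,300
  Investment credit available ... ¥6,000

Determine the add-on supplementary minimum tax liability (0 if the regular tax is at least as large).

¥0

Regular tax:
  ¥14,000 × 9% = ¥1,260
  ¥62,000 × 13% = ¥8,060
  ¥80,700 × 25% = ¥20,175
  → ¥29,495
  Less investment credit ¥6,000 → ¥23,495

Supplementary minimum tax:
  Base (financial-statement income): ¥212,300
  Less exemption ¥99,000 → base ¥113,300
  ¥113,300 × 19% = ¥21,527

¥21,527 ≤ ¥23,495, so no add-on is due.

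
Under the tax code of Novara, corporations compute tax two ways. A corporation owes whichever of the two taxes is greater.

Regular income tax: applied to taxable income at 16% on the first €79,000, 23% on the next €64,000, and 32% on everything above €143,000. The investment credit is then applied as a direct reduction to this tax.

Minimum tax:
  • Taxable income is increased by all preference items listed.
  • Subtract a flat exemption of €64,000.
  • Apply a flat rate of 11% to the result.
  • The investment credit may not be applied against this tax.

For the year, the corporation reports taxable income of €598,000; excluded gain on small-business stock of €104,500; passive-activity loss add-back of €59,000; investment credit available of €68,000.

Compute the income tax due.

€104,960

Regular income tax:
  €79,000 × 16% = €12,640
  €64,000 × 23% = €14,720
  €455,000 × 32% = €145,600
  → €172,960
  Less investment credit €68,000 → €104,960

Minimum tax:
  Adjusted income: €598,000 + €104,500 + €59,000 = €761,500
  Less exemption €64,000 → base €697,500
  €697,500 × 11% = €76,725

€104,960 > €76,725, so the regular income tax governs.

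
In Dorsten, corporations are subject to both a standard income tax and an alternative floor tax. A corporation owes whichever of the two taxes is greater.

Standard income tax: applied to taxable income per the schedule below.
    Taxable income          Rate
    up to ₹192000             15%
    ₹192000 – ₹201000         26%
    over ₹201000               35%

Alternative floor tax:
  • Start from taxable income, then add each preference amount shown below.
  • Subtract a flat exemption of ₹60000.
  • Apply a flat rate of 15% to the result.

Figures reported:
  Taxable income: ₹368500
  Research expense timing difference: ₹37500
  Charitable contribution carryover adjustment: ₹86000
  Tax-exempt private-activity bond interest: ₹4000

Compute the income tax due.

₹89765

Alternative floor tax:
  Adjusted income: ₹368500 + ₹37500 + ₹86000 + ₹4000 = ₹496000
  Less exemption ₹60000 → base ₹436000
  ₹436000 × 15% = ₹65400

Standard income tax:
  ₹192000 × 15% = ₹28800
  ₹9000 × 26% = ₹2340
  ₹167500 × 35% = ₹58625
  → ₹89765

₹89765 > ₹65400, so the standard income tax governs.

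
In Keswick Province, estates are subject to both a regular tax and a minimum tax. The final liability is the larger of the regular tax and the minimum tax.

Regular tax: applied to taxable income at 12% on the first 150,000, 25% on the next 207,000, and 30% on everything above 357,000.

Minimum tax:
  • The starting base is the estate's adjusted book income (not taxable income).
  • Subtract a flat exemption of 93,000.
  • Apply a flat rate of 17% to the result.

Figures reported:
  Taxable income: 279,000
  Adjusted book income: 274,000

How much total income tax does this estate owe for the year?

50,250

Minimum tax:
  Base (adjusted book income): 274,000
  Less exemption 93,000 → base 181,000
  181,000 × 17% = 30,770

Regular tax:
  150,000 × 12% = 18,000
  129,000 × 25% = 32,250
  → 50,250

50,250 > 30,770, so the regular tax governs.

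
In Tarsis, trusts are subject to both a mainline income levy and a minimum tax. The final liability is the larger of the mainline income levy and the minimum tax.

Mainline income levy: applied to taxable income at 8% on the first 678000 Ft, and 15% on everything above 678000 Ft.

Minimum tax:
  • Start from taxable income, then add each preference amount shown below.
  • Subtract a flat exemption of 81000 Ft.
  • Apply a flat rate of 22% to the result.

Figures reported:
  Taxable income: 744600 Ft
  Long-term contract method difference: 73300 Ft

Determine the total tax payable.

Mainline income levy:
  678000 Ft × 8% = 54240 Ft
  66600 Ft × 15% = 9990 Ft
  → 64230 Ft

Minimum tax:
  Adjusted income: 744600 Ft + 73300 Ft = 817900 Ft
  Less exemption 81000 Ft → base 736900 Ft
  736900 Ft × 22% = 162118 Ft

162118 Ft > 64230 Ft, so the minimum tax is the binding amount.

162118 Ft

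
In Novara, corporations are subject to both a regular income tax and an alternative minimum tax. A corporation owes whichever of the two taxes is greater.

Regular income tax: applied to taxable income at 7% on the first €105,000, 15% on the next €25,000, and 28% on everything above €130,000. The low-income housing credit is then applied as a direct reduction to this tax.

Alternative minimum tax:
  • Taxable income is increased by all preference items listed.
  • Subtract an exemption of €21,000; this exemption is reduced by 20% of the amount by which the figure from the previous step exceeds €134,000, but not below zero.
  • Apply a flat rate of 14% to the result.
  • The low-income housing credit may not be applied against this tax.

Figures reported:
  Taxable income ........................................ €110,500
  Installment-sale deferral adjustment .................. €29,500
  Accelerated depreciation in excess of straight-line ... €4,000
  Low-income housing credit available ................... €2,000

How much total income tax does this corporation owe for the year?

€17,500

Alternative minimum tax:
  Adjusted income: €110,500 + €29,500 + €4,000 = €144,000
  Exemption: €21,000 − 20% × (€144,000 − €134,000) = €21,000 − €2,000 = €19,000
  Base: €144,000 − €19,000 = €125,000
  €125,000 × 14% = €17,500

Regular income tax:
  €105,000 × 7% = €7,350
  €5,500 × 15% = €825
  → €8,175
  Less low-income housing credit €2,000 → €6,175

€17,500 > €6,175, so the alternative minimum tax is the binding amount.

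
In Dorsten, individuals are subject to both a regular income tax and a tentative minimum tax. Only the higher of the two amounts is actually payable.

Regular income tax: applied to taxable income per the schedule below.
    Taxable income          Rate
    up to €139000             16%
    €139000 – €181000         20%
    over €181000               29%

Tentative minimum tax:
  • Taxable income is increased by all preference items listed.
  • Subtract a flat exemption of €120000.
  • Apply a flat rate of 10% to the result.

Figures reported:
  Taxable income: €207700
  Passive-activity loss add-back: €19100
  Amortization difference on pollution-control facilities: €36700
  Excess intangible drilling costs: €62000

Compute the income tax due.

Tentative minimum tax:
  Adjusted income: €207700 + €19100 + €36700 + €62000 = €325500
  Less exemption €120000 → base €205500
  €205500 × 10% = €20550

Regular income tax:
  €139000 × 16% = €22240
  €42000 × 20% = €8400
  €26700 × 29% = €7743
  → €38383

€38383 > €20550, so the regular income tax governs.

€38383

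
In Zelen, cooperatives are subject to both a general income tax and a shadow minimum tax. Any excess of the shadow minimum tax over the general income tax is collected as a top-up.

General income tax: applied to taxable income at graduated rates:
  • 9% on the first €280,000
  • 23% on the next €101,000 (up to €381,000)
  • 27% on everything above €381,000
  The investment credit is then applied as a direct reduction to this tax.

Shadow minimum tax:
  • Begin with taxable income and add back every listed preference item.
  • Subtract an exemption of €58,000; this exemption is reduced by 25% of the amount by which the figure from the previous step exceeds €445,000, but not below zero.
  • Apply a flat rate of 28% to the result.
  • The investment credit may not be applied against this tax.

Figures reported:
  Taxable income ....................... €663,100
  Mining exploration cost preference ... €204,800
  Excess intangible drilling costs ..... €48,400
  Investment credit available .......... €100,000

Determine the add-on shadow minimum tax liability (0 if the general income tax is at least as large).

General income tax:
  €280,000 × 9% = €25,200
  €101,000 × 23% = €23,230
  €282,100 × 27% = €76,167
  → €124,597
  Less investment credit €100,000 → €24,597

Shadow minimum tax:
  Adjusted income: €663,100 + €204,800 + €48,400 = €916,300
  Exemption: 25% × (€916,300 − €445,000) = €117,825 ≥ €58,000, so the exemption is fully phased out
  Base: €916,300 − €0 = €916,300
  €916,300 × 28% = €256,564

Excess of shadow minimum tax over general income tax: €256,564 − €24,597 = €231,967.

€231,967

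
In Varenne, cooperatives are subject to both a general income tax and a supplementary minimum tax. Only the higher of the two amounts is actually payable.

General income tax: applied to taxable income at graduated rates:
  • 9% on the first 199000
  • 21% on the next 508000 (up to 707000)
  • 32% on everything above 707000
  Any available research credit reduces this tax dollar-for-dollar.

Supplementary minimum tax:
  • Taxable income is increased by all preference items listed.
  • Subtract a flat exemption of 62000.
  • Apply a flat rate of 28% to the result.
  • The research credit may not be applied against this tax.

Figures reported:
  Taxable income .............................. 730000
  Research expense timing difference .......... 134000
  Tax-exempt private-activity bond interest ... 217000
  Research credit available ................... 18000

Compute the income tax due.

285320

General income tax:
  199000 × 9% = 17910
  508000 × 21% = 106680
  23000 × 32% = 7360
  → 131950
  Less research credit 18000 → 113950

Supplementary minimum tax:
  Adjusted income: 730000 + 134000 + 217000 = 1081000
  Less exemption 62000 → base 1019000
  1019000 × 28% = 285320

285320 > 113950, so the supplementary minimum tax is the binding amount.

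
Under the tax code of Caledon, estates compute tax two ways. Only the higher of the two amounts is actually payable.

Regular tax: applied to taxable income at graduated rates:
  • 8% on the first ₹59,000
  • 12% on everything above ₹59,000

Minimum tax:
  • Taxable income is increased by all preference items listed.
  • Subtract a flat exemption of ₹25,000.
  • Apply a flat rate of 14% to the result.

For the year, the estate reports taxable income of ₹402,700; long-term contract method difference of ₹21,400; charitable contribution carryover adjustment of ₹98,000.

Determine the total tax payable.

Minimum tax:
  Adjusted income: ₹402,700 + ₹21,400 + ₹98,000 = ₹522,100
  Less exemption ₹25,000 → base ₹497,100
  ₹497,100 × 14% = ₹69,594

Regular tax:
  ₹59,000 × 8% = ₹4,720
  ₹343,700 × 12% = ₹41,244
  → ₹45,964

₹69,594 > ₹45,964, so the minimum tax is the binding amount.

₹69,594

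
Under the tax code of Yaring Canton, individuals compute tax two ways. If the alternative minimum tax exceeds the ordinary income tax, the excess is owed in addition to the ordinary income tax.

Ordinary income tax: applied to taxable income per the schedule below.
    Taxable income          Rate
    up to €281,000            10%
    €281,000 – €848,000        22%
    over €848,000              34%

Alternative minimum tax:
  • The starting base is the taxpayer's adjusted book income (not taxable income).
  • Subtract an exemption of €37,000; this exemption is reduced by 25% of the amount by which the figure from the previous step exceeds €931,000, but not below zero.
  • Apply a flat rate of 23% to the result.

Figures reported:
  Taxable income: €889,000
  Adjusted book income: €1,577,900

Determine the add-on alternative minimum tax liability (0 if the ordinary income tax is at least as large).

€196,137

Ordinary income tax:
  €281,000 × 10% = €28,100
  €567,000 × 22% = €124,740
  €41,000 × 34% = €13,940
  → €166,780

Alternative minimum tax:
  Base (adjusted book income): €1,577,900
  Exemption: 25% × (€1,577,900 − €931,000) = €161,725 ≥ €37,000, so the exemption is fully phased out
  Base: €1,577,900 − €0 = €1,577,900
  €1,577,900 × 23% = €362,917

Excess of alternative minimum tax over ordinary income tax: €362,917 − €166,780 = €196,137.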